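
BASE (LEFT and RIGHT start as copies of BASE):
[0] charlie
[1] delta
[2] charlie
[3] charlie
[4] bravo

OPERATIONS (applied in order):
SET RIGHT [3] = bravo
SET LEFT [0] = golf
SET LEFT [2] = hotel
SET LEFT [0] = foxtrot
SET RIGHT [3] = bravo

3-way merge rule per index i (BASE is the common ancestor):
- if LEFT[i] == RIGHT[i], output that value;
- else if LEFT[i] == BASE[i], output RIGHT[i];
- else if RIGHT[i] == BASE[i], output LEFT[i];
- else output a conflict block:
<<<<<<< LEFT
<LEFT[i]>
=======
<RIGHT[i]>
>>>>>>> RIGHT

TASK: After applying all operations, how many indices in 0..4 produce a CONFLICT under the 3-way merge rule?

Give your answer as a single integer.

Answer: 0

Derivation:
Final LEFT:  [foxtrot, delta, hotel, charlie, bravo]
Final RIGHT: [charlie, delta, charlie, bravo, bravo]
i=0: L=foxtrot, R=charlie=BASE -> take LEFT -> foxtrot
i=1: L=delta R=delta -> agree -> delta
i=2: L=hotel, R=charlie=BASE -> take LEFT -> hotel
i=3: L=charlie=BASE, R=bravo -> take RIGHT -> bravo
i=4: L=bravo R=bravo -> agree -> bravo
Conflict count: 0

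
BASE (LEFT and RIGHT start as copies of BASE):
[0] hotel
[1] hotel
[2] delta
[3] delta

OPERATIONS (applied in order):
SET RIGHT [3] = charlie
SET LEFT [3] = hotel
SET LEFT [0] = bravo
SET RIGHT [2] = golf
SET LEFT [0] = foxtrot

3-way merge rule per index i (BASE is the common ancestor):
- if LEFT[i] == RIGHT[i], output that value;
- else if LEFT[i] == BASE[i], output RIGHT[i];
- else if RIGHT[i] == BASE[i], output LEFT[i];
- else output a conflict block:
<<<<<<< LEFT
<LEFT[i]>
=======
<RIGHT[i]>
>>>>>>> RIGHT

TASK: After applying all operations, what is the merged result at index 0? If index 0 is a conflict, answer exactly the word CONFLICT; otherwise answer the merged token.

Answer: foxtrot

Derivation:
Final LEFT:  [foxtrot, hotel, delta, hotel]
Final RIGHT: [hotel, hotel, golf, charlie]
i=0: L=foxtrot, R=hotel=BASE -> take LEFT -> foxtrot
i=1: L=hotel R=hotel -> agree -> hotel
i=2: L=delta=BASE, R=golf -> take RIGHT -> golf
i=3: BASE=delta L=hotel R=charlie all differ -> CONFLICT
Index 0 -> foxtrot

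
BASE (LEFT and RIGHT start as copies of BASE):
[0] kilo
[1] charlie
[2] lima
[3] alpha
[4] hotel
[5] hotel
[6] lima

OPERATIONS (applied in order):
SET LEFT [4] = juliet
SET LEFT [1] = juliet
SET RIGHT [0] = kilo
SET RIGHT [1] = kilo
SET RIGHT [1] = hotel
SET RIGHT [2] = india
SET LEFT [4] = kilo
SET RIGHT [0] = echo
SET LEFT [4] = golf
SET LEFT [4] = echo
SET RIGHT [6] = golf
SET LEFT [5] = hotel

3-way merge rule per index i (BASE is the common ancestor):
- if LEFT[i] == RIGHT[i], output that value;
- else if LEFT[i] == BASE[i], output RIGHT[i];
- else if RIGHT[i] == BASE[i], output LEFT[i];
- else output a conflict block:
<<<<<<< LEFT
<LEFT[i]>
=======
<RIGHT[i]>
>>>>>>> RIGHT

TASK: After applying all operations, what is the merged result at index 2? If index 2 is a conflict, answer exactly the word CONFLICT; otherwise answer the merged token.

Answer: india

Derivation:
Final LEFT:  [kilo, juliet, lima, alpha, echo, hotel, lima]
Final RIGHT: [echo, hotel, india, alpha, hotel, hotel, golf]
i=0: L=kilo=BASE, R=echo -> take RIGHT -> echo
i=1: BASE=charlie L=juliet R=hotel all differ -> CONFLICT
i=2: L=lima=BASE, R=india -> take RIGHT -> india
i=3: L=alpha R=alpha -> agree -> alpha
i=4: L=echo, R=hotel=BASE -> take LEFT -> echo
i=5: L=hotel R=hotel -> agree -> hotel
i=6: L=lima=BASE, R=golf -> take RIGHT -> golf
Index 2 -> india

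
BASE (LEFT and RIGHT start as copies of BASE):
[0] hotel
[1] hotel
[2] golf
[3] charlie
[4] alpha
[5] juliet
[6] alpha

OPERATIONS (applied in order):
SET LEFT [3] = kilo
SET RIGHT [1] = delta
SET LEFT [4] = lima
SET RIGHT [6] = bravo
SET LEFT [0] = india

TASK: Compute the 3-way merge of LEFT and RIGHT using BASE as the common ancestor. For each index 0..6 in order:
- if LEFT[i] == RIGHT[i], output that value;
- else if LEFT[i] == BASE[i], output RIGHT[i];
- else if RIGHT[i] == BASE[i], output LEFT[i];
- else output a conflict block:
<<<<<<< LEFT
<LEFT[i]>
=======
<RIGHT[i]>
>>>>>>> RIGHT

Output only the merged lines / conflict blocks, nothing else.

Final LEFT:  [india, hotel, golf, kilo, lima, juliet, alpha]
Final RIGHT: [hotel, delta, golf, charlie, alpha, juliet, bravo]
i=0: L=india, R=hotel=BASE -> take LEFT -> india
i=1: L=hotel=BASE, R=delta -> take RIGHT -> delta
i=2: L=golf R=golf -> agree -> golf
i=3: L=kilo, R=charlie=BASE -> take LEFT -> kilo
i=4: L=lima, R=alpha=BASE -> take LEFT -> lima
i=5: L=juliet R=juliet -> agree -> juliet
i=6: L=alpha=BASE, R=bravo -> take RIGHT -> bravo

Answer: india
delta
golf
kilo
lima
juliet
bravo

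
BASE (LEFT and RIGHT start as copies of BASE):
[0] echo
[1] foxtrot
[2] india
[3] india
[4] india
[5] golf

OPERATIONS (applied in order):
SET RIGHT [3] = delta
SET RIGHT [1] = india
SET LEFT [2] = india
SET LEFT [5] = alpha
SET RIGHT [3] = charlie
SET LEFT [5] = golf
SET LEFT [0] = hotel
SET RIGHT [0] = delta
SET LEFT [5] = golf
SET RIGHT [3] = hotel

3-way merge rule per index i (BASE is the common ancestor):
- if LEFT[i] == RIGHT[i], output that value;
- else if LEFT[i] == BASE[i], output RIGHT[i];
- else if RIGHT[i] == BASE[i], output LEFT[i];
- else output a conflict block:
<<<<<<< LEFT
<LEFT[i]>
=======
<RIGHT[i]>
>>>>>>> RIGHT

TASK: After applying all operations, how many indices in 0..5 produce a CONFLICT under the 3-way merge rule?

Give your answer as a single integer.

Final LEFT:  [hotel, foxtrot, india, india, india, golf]
Final RIGHT: [delta, india, india, hotel, india, golf]
i=0: BASE=echo L=hotel R=delta all differ -> CONFLICT
i=1: L=foxtrot=BASE, R=india -> take RIGHT -> india
i=2: L=india R=india -> agree -> india
i=3: L=india=BASE, R=hotel -> take RIGHT -> hotel
i=4: L=india R=india -> agree -> india
i=5: L=golf R=golf -> agree -> golf
Conflict count: 1

Answer: 1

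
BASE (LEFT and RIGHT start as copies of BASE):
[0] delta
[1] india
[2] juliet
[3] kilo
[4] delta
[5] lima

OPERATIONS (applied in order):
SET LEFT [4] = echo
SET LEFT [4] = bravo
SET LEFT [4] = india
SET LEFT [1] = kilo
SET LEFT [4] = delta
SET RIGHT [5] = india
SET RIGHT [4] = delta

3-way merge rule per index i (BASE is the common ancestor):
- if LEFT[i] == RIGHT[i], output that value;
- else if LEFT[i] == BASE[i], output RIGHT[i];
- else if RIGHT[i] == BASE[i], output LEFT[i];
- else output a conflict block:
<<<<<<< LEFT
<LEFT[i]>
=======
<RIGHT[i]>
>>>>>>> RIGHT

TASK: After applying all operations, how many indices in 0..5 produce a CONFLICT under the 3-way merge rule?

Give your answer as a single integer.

Final LEFT:  [delta, kilo, juliet, kilo, delta, lima]
Final RIGHT: [delta, india, juliet, kilo, delta, india]
i=0: L=delta R=delta -> agree -> delta
i=1: L=kilo, R=india=BASE -> take LEFT -> kilo
i=2: L=juliet R=juliet -> agree -> juliet
i=3: L=kilo R=kilo -> agree -> kilo
i=4: L=delta R=delta -> agree -> delta
i=5: L=lima=BASE, R=india -> take RIGHT -> india
Conflict count: 0

Answer: 0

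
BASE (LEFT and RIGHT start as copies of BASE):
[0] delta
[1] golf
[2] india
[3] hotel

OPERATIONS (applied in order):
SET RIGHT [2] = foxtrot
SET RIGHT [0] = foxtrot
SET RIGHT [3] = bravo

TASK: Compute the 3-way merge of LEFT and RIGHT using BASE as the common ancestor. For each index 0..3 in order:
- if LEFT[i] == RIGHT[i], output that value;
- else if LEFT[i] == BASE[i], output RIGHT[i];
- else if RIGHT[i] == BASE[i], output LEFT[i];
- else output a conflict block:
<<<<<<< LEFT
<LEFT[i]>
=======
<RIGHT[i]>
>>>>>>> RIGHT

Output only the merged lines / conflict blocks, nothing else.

Answer: foxtrot
golf
foxtrot
bravo

Derivation:
Final LEFT:  [delta, golf, india, hotel]
Final RIGHT: [foxtrot, golf, foxtrot, bravo]
i=0: L=delta=BASE, R=foxtrot -> take RIGHT -> foxtrot
i=1: L=golf R=golf -> agree -> golf
i=2: L=india=BASE, R=foxtrot -> take RIGHT -> foxtrot
i=3: L=hotel=BASE, R=bravo -> take RIGHT -> bravo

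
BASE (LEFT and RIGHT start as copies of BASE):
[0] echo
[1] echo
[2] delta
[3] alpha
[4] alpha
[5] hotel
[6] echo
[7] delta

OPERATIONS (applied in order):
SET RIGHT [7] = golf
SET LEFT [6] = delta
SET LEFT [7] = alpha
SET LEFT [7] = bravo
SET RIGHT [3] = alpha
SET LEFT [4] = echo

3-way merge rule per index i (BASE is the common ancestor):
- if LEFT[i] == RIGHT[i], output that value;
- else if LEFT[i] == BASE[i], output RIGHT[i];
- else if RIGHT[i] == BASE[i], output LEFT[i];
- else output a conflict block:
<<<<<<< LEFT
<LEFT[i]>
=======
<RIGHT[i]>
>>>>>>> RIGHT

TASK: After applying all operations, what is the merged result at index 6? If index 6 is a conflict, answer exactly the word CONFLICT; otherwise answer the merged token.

Answer: delta

Derivation:
Final LEFT:  [echo, echo, delta, alpha, echo, hotel, delta, bravo]
Final RIGHT: [echo, echo, delta, alpha, alpha, hotel, echo, golf]
i=0: L=echo R=echo -> agree -> echo
i=1: L=echo R=echo -> agree -> echo
i=2: L=delta R=delta -> agree -> delta
i=3: L=alpha R=alpha -> agree -> alpha
i=4: L=echo, R=alpha=BASE -> take LEFT -> echo
i=5: L=hotel R=hotel -> agree -> hotel
i=6: L=delta, R=echo=BASE -> take LEFT -> delta
i=7: BASE=delta L=bravo R=golf all differ -> CONFLICT
Index 6 -> delta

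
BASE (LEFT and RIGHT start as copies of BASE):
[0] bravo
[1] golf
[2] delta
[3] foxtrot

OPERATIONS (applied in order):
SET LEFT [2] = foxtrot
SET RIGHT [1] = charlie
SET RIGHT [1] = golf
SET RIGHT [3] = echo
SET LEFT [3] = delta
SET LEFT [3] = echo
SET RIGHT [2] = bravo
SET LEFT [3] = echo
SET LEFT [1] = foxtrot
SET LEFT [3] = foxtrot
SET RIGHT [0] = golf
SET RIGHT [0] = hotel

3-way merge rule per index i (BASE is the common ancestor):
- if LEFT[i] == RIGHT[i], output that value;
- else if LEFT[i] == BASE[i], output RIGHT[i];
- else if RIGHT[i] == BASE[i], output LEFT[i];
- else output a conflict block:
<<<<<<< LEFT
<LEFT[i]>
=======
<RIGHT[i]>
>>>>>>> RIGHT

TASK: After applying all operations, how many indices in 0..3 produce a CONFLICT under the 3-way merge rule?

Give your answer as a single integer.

Final LEFT:  [bravo, foxtrot, foxtrot, foxtrot]
Final RIGHT: [hotel, golf, bravo, echo]
i=0: L=bravo=BASE, R=hotel -> take RIGHT -> hotel
i=1: L=foxtrot, R=golf=BASE -> take LEFT -> foxtrot
i=2: BASE=delta L=foxtrot R=bravo all differ -> CONFLICT
i=3: L=foxtrot=BASE, R=echo -> take RIGHT -> echo
Conflict count: 1

Answer: 1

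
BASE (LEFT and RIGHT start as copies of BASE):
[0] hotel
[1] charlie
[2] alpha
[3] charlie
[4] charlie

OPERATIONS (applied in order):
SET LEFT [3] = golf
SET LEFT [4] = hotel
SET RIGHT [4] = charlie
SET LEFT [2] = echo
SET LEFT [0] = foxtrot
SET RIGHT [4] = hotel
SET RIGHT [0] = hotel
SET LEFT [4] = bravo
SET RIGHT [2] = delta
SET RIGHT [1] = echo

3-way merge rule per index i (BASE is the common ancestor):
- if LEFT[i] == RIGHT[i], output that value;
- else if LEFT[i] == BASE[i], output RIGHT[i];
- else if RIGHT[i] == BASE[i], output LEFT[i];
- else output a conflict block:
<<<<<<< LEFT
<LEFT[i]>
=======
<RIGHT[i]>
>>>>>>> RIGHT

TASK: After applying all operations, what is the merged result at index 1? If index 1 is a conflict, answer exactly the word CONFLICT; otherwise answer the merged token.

Answer: echo

Derivation:
Final LEFT:  [foxtrot, charlie, echo, golf, bravo]
Final RIGHT: [hotel, echo, delta, charlie, hotel]
i=0: L=foxtrot, R=hotel=BASE -> take LEFT -> foxtrot
i=1: L=charlie=BASE, R=echo -> take RIGHT -> echo
i=2: BASE=alpha L=echo R=delta all differ -> CONFLICT
i=3: L=golf, R=charlie=BASE -> take LEFT -> golf
i=4: BASE=charlie L=bravo R=hotel all differ -> CONFLICT
Index 1 -> echo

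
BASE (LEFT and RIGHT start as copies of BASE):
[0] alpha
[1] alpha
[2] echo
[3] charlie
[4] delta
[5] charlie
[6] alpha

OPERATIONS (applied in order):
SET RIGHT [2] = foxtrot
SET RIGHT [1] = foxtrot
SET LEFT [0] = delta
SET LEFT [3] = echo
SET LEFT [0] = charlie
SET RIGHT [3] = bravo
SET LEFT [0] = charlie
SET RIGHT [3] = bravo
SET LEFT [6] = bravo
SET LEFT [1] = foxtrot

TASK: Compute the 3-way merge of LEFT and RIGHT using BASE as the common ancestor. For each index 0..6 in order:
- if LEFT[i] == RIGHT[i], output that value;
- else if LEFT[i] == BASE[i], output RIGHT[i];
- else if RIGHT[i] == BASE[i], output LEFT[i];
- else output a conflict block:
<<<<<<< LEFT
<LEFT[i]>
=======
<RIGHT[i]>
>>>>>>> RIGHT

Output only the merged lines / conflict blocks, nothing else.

Final LEFT:  [charlie, foxtrot, echo, echo, delta, charlie, bravo]
Final RIGHT: [alpha, foxtrot, foxtrot, bravo, delta, charlie, alpha]
i=0: L=charlie, R=alpha=BASE -> take LEFT -> charlie
i=1: L=foxtrot R=foxtrot -> agree -> foxtrot
i=2: L=echo=BASE, R=foxtrot -> take RIGHT -> foxtrot
i=3: BASE=charlie L=echo R=bravo all differ -> CONFLICT
i=4: L=delta R=delta -> agree -> delta
i=5: L=charlie R=charlie -> agree -> charlie
i=6: L=bravo, R=alpha=BASE -> take LEFT -> bravo

Answer: charlie
foxtrot
foxtrot
<<<<<<< LEFT
echo
=======
bravo
>>>>>>> RIGHT
delta
charlie
bravo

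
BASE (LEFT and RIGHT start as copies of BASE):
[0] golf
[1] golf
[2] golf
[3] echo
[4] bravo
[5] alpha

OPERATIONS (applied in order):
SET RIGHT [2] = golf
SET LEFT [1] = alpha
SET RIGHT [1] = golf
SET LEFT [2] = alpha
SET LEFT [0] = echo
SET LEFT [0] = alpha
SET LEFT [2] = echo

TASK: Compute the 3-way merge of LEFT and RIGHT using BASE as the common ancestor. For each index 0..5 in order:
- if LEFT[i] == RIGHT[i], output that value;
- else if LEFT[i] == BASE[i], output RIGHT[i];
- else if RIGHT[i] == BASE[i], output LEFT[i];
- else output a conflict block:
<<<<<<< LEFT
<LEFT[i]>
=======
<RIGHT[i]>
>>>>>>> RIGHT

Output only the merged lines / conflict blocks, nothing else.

Final LEFT:  [alpha, alpha, echo, echo, bravo, alpha]
Final RIGHT: [golf, golf, golf, echo, bravo, alpha]
i=0: L=alpha, R=golf=BASE -> take LEFT -> alpha
i=1: L=alpha, R=golf=BASE -> take LEFT -> alpha
i=2: L=echo, R=golf=BASE -> take LEFT -> echo
i=3: L=echo R=echo -> agree -> echo
i=4: L=bravo R=bravo -> agree -> bravo
i=5: L=alpha R=alpha -> agree -> alpha

Answer: alpha
alpha
echo
echo
bravo
alpha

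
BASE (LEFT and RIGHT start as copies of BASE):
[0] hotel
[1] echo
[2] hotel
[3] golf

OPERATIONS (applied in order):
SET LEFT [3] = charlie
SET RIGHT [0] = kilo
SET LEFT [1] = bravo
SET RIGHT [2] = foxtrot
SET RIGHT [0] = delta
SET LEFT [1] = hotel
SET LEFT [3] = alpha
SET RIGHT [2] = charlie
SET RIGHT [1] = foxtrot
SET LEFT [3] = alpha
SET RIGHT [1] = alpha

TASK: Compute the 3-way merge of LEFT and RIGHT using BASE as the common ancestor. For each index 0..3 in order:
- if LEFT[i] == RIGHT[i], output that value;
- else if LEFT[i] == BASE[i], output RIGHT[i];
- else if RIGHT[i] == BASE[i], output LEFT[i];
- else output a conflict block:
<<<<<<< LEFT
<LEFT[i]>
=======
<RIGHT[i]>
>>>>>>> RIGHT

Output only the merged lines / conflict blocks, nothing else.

Answer: delta
<<<<<<< LEFT
hotel
=======
alpha
>>>>>>> RIGHT
charlie
alpha

Derivation:
Final LEFT:  [hotel, hotel, hotel, alpha]
Final RIGHT: [delta, alpha, charlie, golf]
i=0: L=hotel=BASE, R=delta -> take RIGHT -> delta
i=1: BASE=echo L=hotel R=alpha all differ -> CONFLICT
i=2: L=hotel=BASE, R=charlie -> take RIGHT -> charlie
i=3: L=alpha, R=golf=BASE -> take LEFT -> alpha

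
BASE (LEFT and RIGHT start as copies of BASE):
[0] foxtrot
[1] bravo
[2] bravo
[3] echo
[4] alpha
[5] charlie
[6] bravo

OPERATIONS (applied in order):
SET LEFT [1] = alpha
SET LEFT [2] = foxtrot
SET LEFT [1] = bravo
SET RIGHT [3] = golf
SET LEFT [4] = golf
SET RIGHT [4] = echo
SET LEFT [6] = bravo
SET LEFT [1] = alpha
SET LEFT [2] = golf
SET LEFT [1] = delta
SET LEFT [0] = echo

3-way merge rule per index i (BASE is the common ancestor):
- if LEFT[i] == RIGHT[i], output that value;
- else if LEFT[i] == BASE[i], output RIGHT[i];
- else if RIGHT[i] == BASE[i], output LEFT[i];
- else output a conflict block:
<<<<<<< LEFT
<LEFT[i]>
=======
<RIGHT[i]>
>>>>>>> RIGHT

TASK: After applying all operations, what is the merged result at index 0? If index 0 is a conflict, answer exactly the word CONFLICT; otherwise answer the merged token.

Answer: echo

Derivation:
Final LEFT:  [echo, delta, golf, echo, golf, charlie, bravo]
Final RIGHT: [foxtrot, bravo, bravo, golf, echo, charlie, bravo]
i=0: L=echo, R=foxtrot=BASE -> take LEFT -> echo
i=1: L=delta, R=bravo=BASE -> take LEFT -> delta
i=2: L=golf, R=bravo=BASE -> take LEFT -> golf
i=3: L=echo=BASE, R=golf -> take RIGHT -> golf
i=4: BASE=alpha L=golf R=echo all differ -> CONFLICT
i=5: L=charlie R=charlie -> agree -> charlie
i=6: L=bravo R=bravo -> agree -> bravo
Index 0 -> echo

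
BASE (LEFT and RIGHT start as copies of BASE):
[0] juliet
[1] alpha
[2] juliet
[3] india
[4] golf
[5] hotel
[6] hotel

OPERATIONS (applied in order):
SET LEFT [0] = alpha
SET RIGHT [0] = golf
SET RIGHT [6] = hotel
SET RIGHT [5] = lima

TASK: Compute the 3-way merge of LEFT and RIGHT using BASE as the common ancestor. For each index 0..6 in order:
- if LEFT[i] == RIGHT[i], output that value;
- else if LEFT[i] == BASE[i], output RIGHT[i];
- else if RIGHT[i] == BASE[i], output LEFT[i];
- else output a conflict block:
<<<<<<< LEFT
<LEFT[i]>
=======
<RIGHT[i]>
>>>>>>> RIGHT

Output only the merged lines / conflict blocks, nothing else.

Answer: <<<<<<< LEFT
alpha
=======
golf
>>>>>>> RIGHT
alpha
juliet
india
golf
lima
hotel

Derivation:
Final LEFT:  [alpha, alpha, juliet, india, golf, hotel, hotel]
Final RIGHT: [golf, alpha, juliet, india, golf, lima, hotel]
i=0: BASE=juliet L=alpha R=golf all differ -> CONFLICT
i=1: L=alpha R=alpha -> agree -> alpha
i=2: L=juliet R=juliet -> agree -> juliet
i=3: L=india R=india -> agree -> india
i=4: L=golf R=golf -> agree -> golf
i=5: L=hotel=BASE, R=lima -> take RIGHT -> lima
i=6: L=hotel R=hotel -> agree -> hotel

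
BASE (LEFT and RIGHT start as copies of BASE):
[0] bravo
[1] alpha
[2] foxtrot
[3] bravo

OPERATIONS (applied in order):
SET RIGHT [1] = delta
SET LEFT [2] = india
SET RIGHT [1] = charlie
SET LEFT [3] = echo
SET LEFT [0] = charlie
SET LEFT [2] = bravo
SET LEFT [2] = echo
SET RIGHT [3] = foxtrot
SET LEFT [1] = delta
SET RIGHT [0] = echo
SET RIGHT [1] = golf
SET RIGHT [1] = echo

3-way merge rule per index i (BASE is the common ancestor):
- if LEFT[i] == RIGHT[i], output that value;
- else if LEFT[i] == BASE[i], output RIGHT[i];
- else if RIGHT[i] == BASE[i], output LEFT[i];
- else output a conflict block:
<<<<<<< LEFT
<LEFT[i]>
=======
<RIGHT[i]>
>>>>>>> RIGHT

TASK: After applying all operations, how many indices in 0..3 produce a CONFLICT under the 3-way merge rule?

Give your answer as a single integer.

Final LEFT:  [charlie, delta, echo, echo]
Final RIGHT: [echo, echo, foxtrot, foxtrot]
i=0: BASE=bravo L=charlie R=echo all differ -> CONFLICT
i=1: BASE=alpha L=delta R=echo all differ -> CONFLICT
i=2: L=echo, R=foxtrot=BASE -> take LEFT -> echo
i=3: BASE=bravo L=echo R=foxtrot all differ -> CONFLICT
Conflict count: 3

Answer: 3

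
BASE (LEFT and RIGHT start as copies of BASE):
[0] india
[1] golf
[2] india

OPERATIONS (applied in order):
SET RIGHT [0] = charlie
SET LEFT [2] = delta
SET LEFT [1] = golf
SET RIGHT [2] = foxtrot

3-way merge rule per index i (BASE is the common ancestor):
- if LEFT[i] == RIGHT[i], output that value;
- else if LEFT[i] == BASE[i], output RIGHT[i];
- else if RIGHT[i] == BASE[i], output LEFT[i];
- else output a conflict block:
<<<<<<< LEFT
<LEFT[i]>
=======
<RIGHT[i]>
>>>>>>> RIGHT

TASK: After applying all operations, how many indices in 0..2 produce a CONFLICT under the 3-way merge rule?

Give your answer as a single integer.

Final LEFT:  [india, golf, delta]
Final RIGHT: [charlie, golf, foxtrot]
i=0: L=india=BASE, R=charlie -> take RIGHT -> charlie
i=1: L=golf R=golf -> agree -> golf
i=2: BASE=india L=delta R=foxtrot all differ -> CONFLICT
Conflict count: 1

Answer: 1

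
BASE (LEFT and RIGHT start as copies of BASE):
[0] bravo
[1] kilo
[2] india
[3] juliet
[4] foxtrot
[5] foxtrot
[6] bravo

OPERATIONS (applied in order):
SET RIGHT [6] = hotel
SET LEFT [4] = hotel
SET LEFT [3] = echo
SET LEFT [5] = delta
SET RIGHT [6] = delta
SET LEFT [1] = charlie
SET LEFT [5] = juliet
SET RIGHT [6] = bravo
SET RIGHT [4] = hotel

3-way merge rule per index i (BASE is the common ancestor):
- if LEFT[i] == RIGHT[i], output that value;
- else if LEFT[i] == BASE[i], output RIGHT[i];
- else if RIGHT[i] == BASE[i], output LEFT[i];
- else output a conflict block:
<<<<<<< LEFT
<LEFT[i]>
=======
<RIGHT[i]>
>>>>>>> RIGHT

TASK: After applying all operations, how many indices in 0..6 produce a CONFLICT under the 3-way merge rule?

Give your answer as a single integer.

Final LEFT:  [bravo, charlie, india, echo, hotel, juliet, bravo]
Final RIGHT: [bravo, kilo, india, juliet, hotel, foxtrot, bravo]
i=0: L=bravo R=bravo -> agree -> bravo
i=1: L=charlie, R=kilo=BASE -> take LEFT -> charlie
i=2: L=india R=india -> agree -> india
i=3: L=echo, R=juliet=BASE -> take LEFT -> echo
i=4: L=hotel R=hotel -> agree -> hotel
i=5: L=juliet, R=foxtrot=BASE -> take LEFT -> juliet
i=6: L=bravo R=bravo -> agree -> bravo
Conflict count: 0

Answer: 0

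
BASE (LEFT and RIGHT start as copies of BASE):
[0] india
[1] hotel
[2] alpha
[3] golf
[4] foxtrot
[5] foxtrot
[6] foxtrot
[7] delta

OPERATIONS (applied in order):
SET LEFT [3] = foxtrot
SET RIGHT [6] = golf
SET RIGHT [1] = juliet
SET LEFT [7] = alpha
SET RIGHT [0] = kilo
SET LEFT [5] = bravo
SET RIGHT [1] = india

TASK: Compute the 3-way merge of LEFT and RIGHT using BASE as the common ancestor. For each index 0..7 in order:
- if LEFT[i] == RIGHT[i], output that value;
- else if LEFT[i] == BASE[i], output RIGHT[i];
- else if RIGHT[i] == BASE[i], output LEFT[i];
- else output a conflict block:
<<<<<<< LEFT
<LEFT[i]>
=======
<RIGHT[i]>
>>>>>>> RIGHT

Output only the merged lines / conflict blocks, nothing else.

Answer: kilo
india
alpha
foxtrot
foxtrot
bravo
golf
alpha

Derivation:
Final LEFT:  [india, hotel, alpha, foxtrot, foxtrot, bravo, foxtrot, alpha]
Final RIGHT: [kilo, india, alpha, golf, foxtrot, foxtrot, golf, delta]
i=0: L=india=BASE, R=kilo -> take RIGHT -> kilo
i=1: L=hotel=BASE, R=india -> take RIGHT -> india
i=2: L=alpha R=alpha -> agree -> alpha
i=3: L=foxtrot, R=golf=BASE -> take LEFT -> foxtrot
i=4: L=foxtrot R=foxtrot -> agree -> foxtrot
i=5: L=bravo, R=foxtrot=BASE -> take LEFT -> bravo
i=6: L=foxtrot=BASE, R=golf -> take RIGHT -> golf
i=7: L=alpha, R=delta=BASE -> take LEFT -> alpha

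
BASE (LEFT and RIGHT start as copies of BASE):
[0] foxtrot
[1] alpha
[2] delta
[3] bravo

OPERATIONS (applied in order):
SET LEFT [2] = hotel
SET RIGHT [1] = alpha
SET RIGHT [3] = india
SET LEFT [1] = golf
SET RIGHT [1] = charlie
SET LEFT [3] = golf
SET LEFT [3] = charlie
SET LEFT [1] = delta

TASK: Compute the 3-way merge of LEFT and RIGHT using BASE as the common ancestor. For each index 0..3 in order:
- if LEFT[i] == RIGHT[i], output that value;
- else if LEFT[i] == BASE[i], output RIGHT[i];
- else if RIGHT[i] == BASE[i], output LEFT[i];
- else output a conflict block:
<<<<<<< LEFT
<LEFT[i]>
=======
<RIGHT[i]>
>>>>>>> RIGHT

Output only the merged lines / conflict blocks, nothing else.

Answer: foxtrot
<<<<<<< LEFT
delta
=======
charlie
>>>>>>> RIGHT
hotel
<<<<<<< LEFT
charlie
=======
india
>>>>>>> RIGHT

Derivation:
Final LEFT:  [foxtrot, delta, hotel, charlie]
Final RIGHT: [foxtrot, charlie, delta, india]
i=0: L=foxtrot R=foxtrot -> agree -> foxtrot
i=1: BASE=alpha L=delta R=charlie all differ -> CONFLICT
i=2: L=hotel, R=delta=BASE -> take LEFT -> hotel
i=3: BASE=bravo L=charlie R=india all differ -> CONFLICT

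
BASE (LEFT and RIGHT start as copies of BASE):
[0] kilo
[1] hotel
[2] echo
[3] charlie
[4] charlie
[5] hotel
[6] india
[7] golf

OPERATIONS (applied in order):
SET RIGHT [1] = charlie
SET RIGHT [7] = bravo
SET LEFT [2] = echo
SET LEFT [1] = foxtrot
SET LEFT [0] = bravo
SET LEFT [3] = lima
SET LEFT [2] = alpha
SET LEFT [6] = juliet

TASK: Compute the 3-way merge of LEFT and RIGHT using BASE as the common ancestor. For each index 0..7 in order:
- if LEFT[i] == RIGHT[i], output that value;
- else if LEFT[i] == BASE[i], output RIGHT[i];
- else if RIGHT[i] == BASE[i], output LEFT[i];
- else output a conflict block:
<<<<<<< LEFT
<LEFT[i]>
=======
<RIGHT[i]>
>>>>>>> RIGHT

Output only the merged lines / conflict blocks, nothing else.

Final LEFT:  [bravo, foxtrot, alpha, lima, charlie, hotel, juliet, golf]
Final RIGHT: [kilo, charlie, echo, charlie, charlie, hotel, india, bravo]
i=0: L=bravo, R=kilo=BASE -> take LEFT -> bravo
i=1: BASE=hotel L=foxtrot R=charlie all differ -> CONFLICT
i=2: L=alpha, R=echo=BASE -> take LEFT -> alpha
i=3: L=lima, R=charlie=BASE -> take LEFT -> lima
i=4: L=charlie R=charlie -> agree -> charlie
i=5: L=hotel R=hotel -> agree -> hotel
i=6: L=juliet, R=india=BASE -> take LEFT -> juliet
i=7: L=golf=BASE, R=bravo -> take RIGHT -> bravo

Answer: bravo
<<<<<<< LEFT
foxtrot
=======
charlie
>>>>>>> RIGHT
alpha
lima
charlie
hotel
juliet
bravo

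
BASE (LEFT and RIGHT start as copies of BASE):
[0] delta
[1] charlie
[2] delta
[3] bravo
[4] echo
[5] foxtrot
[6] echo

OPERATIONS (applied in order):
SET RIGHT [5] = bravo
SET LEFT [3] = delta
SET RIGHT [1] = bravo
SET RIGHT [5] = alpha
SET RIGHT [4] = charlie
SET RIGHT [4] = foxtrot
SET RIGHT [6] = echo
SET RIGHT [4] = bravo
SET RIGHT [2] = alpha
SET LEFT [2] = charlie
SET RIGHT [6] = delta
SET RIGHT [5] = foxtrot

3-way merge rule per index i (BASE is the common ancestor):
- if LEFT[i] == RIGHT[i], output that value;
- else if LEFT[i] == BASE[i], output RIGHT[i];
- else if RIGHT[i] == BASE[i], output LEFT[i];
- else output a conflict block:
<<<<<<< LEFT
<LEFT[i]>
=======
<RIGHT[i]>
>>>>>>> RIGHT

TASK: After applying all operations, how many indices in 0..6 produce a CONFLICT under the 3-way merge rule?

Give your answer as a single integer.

Final LEFT:  [delta, charlie, charlie, delta, echo, foxtrot, echo]
Final RIGHT: [delta, bravo, alpha, bravo, bravo, foxtrot, delta]
i=0: L=delta R=delta -> agree -> delta
i=1: L=charlie=BASE, R=bravo -> take RIGHT -> bravo
i=2: BASE=delta L=charlie R=alpha all differ -> CONFLICT
i=3: L=delta, R=bravo=BASE -> take LEFT -> delta
i=4: L=echo=BASE, R=bravo -> take RIGHT -> bravo
i=5: L=foxtrot R=foxtrot -> agree -> foxtrot
i=6: L=echo=BASE, R=delta -> take RIGHT -> delta
Conflict count: 1

Answer: 1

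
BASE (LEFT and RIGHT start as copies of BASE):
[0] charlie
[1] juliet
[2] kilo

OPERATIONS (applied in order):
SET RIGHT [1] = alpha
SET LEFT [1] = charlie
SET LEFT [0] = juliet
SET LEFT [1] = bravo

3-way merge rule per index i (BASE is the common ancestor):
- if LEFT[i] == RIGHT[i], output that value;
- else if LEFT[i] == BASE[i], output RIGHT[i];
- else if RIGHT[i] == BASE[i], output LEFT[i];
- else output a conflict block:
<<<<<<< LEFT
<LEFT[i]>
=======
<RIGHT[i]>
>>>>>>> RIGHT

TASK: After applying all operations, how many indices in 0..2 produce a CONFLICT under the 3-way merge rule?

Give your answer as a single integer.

Answer: 1

Derivation:
Final LEFT:  [juliet, bravo, kilo]
Final RIGHT: [charlie, alpha, kilo]
i=0: L=juliet, R=charlie=BASE -> take LEFT -> juliet
i=1: BASE=juliet L=bravo R=alpha all differ -> CONFLICT
i=2: L=kilo R=kilo -> agree -> kilo
Conflict count: 1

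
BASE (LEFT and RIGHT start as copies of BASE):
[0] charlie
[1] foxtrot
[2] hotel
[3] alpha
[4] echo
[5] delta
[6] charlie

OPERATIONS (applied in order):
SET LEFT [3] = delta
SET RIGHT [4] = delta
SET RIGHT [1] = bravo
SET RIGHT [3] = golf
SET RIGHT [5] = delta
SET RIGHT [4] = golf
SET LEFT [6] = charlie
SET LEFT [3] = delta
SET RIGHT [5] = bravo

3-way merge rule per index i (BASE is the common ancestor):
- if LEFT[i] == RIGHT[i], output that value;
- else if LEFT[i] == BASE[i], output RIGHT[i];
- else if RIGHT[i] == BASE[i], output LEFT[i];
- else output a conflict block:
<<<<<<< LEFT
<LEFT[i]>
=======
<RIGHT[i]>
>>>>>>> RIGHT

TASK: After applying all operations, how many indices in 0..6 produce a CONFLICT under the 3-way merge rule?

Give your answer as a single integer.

Final LEFT:  [charlie, foxtrot, hotel, delta, echo, delta, charlie]
Final RIGHT: [charlie, bravo, hotel, golf, golf, bravo, charlie]
i=0: L=charlie R=charlie -> agree -> charlie
i=1: L=foxtrot=BASE, R=bravo -> take RIGHT -> bravo
i=2: L=hotel R=hotel -> agree -> hotel
i=3: BASE=alpha L=delta R=golf all differ -> CONFLICT
i=4: L=echo=BASE, R=golf -> take RIGHT -> golf
i=5: L=delta=BASE, R=bravo -> take RIGHT -> bravo
i=6: L=charlie R=charlie -> agree -> charlie
Conflict count: 1

Answer: 1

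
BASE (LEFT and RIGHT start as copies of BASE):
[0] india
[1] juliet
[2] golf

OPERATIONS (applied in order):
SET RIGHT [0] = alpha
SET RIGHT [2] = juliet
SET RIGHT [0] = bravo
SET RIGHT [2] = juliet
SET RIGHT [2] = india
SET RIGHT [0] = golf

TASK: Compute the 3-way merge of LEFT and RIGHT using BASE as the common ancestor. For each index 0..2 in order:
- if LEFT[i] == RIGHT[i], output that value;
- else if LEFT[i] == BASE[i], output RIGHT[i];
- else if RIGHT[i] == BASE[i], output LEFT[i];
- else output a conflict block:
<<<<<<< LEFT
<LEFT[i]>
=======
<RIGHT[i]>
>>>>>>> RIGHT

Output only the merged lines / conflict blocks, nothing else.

Answer: golf
juliet
india

Derivation:
Final LEFT:  [india, juliet, golf]
Final RIGHT: [golf, juliet, india]
i=0: L=india=BASE, R=golf -> take RIGHT -> golf
i=1: L=juliet R=juliet -> agree -> juliet
i=2: L=golf=BASE, R=india -> take RIGHT -> india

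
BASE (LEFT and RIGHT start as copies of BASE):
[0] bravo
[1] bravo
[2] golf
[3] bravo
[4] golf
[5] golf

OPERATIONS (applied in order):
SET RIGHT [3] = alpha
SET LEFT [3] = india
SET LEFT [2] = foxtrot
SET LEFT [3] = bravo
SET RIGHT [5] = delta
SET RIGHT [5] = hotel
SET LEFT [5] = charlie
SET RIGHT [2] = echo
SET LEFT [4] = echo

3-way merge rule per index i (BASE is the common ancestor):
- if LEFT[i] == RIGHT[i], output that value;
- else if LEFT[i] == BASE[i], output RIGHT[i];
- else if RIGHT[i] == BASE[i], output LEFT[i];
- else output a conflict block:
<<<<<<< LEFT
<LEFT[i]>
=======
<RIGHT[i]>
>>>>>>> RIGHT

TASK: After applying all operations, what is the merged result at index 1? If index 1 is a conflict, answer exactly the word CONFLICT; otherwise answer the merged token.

Final LEFT:  [bravo, bravo, foxtrot, bravo, echo, charlie]
Final RIGHT: [bravo, bravo, echo, alpha, golf, hotel]
i=0: L=bravo R=bravo -> agree -> bravo
i=1: L=bravo R=bravo -> agree -> bravo
i=2: BASE=golf L=foxtrot R=echo all differ -> CONFLICT
i=3: L=bravo=BASE, R=alpha -> take RIGHT -> alpha
i=4: L=echo, R=golf=BASE -> take LEFT -> echo
i=5: BASE=golf L=charlie R=hotel all differ -> CONFLICT
Index 1 -> bravo

Answer: bravo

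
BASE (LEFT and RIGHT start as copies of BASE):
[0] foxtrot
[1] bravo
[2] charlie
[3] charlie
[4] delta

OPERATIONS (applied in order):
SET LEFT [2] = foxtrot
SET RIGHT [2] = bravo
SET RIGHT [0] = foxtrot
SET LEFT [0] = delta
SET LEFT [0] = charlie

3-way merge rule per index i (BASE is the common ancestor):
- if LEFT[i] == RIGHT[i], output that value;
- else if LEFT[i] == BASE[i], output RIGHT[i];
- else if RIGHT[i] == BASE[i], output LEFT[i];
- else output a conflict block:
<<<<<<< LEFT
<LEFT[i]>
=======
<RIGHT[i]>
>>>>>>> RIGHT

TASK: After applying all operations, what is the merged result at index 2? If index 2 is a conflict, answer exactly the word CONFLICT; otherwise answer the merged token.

Answer: CONFLICT

Derivation:
Final LEFT:  [charlie, bravo, foxtrot, charlie, delta]
Final RIGHT: [foxtrot, bravo, bravo, charlie, delta]
i=0: L=charlie, R=foxtrot=BASE -> take LEFT -> charlie
i=1: L=bravo R=bravo -> agree -> bravo
i=2: BASE=charlie L=foxtrot R=bravo all differ -> CONFLICT
i=3: L=charlie R=charlie -> agree -> charlie
i=4: L=delta R=delta -> agree -> delta
Index 2 -> CONFLICT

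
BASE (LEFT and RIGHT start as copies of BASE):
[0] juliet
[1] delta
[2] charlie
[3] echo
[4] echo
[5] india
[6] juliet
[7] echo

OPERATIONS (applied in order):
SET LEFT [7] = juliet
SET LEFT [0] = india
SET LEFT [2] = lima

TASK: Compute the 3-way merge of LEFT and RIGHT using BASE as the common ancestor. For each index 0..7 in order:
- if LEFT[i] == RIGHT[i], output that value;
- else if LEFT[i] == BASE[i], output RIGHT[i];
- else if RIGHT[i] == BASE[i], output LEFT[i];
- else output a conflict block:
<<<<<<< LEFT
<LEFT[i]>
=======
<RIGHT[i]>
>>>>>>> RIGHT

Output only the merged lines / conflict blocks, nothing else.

Final LEFT:  [india, delta, lima, echo, echo, india, juliet, juliet]
Final RIGHT: [juliet, delta, charlie, echo, echo, india, juliet, echo]
i=0: L=india, R=juliet=BASE -> take LEFT -> india
i=1: L=delta R=delta -> agree -> delta
i=2: L=lima, R=charlie=BASE -> take LEFT -> lima
i=3: L=echo R=echo -> agree -> echo
i=4: L=echo R=echo -> agree -> echo
i=5: L=india R=india -> agree -> india
i=6: L=juliet R=juliet -> agree -> juliet
i=7: L=juliet, R=echo=BASE -> take LEFT -> juliet

Answer: india
delta
lima
echo
echo
india
juliet
juliet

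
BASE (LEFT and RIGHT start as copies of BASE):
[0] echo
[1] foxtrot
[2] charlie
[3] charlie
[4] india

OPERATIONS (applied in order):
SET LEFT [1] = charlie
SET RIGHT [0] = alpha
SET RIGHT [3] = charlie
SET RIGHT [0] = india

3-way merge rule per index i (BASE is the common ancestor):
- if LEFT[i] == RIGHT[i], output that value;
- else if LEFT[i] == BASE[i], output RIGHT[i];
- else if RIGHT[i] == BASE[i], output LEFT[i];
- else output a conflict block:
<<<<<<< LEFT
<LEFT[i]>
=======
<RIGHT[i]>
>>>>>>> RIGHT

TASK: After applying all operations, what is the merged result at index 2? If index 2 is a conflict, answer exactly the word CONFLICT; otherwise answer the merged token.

Final LEFT:  [echo, charlie, charlie, charlie, india]
Final RIGHT: [india, foxtrot, charlie, charlie, india]
i=0: L=echo=BASE, R=india -> take RIGHT -> india
i=1: L=charlie, R=foxtrot=BASE -> take LEFT -> charlie
i=2: L=charlie R=charlie -> agree -> charlie
i=3: L=charlie R=charlie -> agree -> charlie
i=4: L=india R=india -> agree -> india
Index 2 -> charlie

Answer: charlie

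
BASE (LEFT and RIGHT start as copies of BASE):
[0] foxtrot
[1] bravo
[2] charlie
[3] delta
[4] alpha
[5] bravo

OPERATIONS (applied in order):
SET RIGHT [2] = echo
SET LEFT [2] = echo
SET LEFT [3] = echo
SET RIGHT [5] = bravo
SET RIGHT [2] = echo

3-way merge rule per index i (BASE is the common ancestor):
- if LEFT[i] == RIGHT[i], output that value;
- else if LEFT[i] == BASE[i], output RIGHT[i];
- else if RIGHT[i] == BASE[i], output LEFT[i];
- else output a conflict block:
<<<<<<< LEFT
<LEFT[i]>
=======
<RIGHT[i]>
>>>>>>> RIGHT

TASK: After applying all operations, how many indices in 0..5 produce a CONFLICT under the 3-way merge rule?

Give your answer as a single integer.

Final LEFT:  [foxtrot, bravo, echo, echo, alpha, bravo]
Final RIGHT: [foxtrot, bravo, echo, delta, alpha, bravo]
i=0: L=foxtrot R=foxtrot -> agree -> foxtrot
i=1: L=bravo R=bravo -> agree -> bravo
i=2: L=echo R=echo -> agree -> echo
i=3: L=echo, R=delta=BASE -> take LEFT -> echo
i=4: L=alpha R=alpha -> agree -> alpha
i=5: L=bravo R=bravo -> agree -> bravo
Conflict count: 0

Answer: 0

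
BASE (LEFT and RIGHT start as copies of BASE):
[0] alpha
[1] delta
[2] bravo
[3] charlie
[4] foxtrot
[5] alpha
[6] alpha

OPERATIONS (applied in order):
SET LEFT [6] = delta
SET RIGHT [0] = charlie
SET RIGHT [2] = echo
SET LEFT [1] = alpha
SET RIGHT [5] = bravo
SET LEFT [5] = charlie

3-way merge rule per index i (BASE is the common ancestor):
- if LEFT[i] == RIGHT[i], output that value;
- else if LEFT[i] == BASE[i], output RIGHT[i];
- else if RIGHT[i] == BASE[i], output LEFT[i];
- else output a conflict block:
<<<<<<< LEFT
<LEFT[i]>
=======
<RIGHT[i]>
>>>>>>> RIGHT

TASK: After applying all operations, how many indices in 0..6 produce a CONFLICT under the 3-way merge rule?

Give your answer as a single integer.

Final LEFT:  [alpha, alpha, bravo, charlie, foxtrot, charlie, delta]
Final RIGHT: [charlie, delta, echo, charlie, foxtrot, bravo, alpha]
i=0: L=alpha=BASE, R=charlie -> take RIGHT -> charlie
i=1: L=alpha, R=delta=BASE -> take LEFT -> alpha
i=2: L=bravo=BASE, R=echo -> take RIGHT -> echo
i=3: L=charlie R=charlie -> agree -> charlie
i=4: L=foxtrot R=foxtrot -> agree -> foxtrot
i=5: BASE=alpha L=charlie R=bravo all differ -> CONFLICT
i=6: L=delta, R=alpha=BASE -> take LEFT -> delta
Conflict count: 1

Answer: 1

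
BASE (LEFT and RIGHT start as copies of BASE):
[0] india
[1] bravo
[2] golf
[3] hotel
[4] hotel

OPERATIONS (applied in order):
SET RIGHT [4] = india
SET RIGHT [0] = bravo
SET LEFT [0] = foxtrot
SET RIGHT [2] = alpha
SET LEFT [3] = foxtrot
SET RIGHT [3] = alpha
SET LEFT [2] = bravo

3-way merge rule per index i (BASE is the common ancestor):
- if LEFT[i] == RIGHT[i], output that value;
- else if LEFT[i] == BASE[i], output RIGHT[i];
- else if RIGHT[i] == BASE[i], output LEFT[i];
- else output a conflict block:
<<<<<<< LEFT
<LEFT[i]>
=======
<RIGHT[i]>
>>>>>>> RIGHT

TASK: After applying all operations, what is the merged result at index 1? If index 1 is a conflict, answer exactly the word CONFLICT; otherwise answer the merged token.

Answer: bravo

Derivation:
Final LEFT:  [foxtrot, bravo, bravo, foxtrot, hotel]
Final RIGHT: [bravo, bravo, alpha, alpha, india]
i=0: BASE=india L=foxtrot R=bravo all differ -> CONFLICT
i=1: L=bravo R=bravo -> agree -> bravo
i=2: BASE=golf L=bravo R=alpha all differ -> CONFLICT
i=3: BASE=hotel L=foxtrot R=alpha all differ -> CONFLICT
i=4: L=hotel=BASE, R=india -> take RIGHT -> india
Index 1 -> bravo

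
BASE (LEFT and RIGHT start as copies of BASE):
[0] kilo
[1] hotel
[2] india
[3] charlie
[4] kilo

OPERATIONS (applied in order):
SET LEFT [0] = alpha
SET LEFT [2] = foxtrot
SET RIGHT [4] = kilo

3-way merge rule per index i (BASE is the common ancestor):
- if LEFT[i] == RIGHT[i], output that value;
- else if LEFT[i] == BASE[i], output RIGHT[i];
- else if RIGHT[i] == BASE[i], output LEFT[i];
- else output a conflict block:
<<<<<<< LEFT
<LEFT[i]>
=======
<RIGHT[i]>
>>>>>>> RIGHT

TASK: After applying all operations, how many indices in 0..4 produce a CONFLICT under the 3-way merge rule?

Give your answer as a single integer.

Final LEFT:  [alpha, hotel, foxtrot, charlie, kilo]
Final RIGHT: [kilo, hotel, india, charlie, kilo]
i=0: L=alpha, R=kilo=BASE -> take LEFT -> alpha
i=1: L=hotel R=hotel -> agree -> hotel
i=2: L=foxtrot, R=india=BASE -> take LEFT -> foxtrot
i=3: L=charlie R=charlie -> agree -> charlie
i=4: L=kilo R=kilo -> agree -> kilo
Conflict count: 0

Answer: 0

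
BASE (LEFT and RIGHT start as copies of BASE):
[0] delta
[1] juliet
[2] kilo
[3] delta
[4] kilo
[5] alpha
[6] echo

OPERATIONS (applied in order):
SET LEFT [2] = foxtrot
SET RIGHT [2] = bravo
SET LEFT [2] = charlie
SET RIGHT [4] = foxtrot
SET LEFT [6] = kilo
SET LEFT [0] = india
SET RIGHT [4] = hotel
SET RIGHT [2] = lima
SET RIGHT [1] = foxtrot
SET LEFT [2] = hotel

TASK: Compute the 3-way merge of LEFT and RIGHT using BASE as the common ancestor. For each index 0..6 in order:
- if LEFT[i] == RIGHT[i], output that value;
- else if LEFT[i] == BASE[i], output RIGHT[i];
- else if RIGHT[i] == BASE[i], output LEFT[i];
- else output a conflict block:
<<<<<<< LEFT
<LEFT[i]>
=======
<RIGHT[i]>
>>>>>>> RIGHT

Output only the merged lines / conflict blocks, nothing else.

Final LEFT:  [india, juliet, hotel, delta, kilo, alpha, kilo]
Final RIGHT: [delta, foxtrot, lima, delta, hotel, alpha, echo]
i=0: L=india, R=delta=BASE -> take LEFT -> india
i=1: L=juliet=BASE, R=foxtrot -> take RIGHT -> foxtrot
i=2: BASE=kilo L=hotel R=lima all differ -> CONFLICT
i=3: L=delta R=delta -> agree -> delta
i=4: L=kilo=BASE, R=hotel -> take RIGHT -> hotel
i=5: L=alpha R=alpha -> agree -> alpha
i=6: L=kilo, R=echo=BASE -> take LEFT -> kilo

Answer: india
foxtrot
<<<<<<< LEFT
hotel
=======
lima
>>>>>>> RIGHT
delta
hotel
alpha
kilo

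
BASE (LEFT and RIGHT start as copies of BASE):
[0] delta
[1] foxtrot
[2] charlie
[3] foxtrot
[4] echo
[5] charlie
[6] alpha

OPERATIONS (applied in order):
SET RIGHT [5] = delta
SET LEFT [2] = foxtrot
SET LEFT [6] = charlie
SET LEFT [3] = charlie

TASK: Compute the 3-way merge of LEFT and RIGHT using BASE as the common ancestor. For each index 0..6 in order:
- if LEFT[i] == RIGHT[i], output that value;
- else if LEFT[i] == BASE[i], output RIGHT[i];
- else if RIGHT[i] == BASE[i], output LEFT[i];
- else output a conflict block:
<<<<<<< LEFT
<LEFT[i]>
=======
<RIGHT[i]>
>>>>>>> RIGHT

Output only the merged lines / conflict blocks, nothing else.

Final LEFT:  [delta, foxtrot, foxtrot, charlie, echo, charlie, charlie]
Final RIGHT: [delta, foxtrot, charlie, foxtrot, echo, delta, alpha]
i=0: L=delta R=delta -> agree -> delta
i=1: L=foxtrot R=foxtrot -> agree -> foxtrot
i=2: L=foxtrot, R=charlie=BASE -> take LEFT -> foxtrot
i=3: L=charlie, R=foxtrot=BASE -> take LEFT -> charlie
i=4: L=echo R=echo -> agree -> echo
i=5: L=charlie=BASE, R=delta -> take RIGHT -> delta
i=6: L=charlie, R=alpha=BASE -> take LEFT -> charlie

Answer: delta
foxtrot
foxtrot
charlie
echo
delta
charlie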